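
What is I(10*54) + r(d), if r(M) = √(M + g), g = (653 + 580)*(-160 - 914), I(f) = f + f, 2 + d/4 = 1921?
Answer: 1080 + I*√1316566 ≈ 1080.0 + 1147.4*I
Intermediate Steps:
d = 7676 (d = -8 + 4*1921 = -8 + 7684 = 7676)
I(f) = 2*f
g = -1324242 (g = 1233*(-1074) = -1324242)
r(M) = √(-1324242 + M) (r(M) = √(M - 1324242) = √(-1324242 + M))
I(10*54) + r(d) = 2*(10*54) + √(-1324242 + 7676) = 2*540 + √(-1316566) = 1080 + I*√1316566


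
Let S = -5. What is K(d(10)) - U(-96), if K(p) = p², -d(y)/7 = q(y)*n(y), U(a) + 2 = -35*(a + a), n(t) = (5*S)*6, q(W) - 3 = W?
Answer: 186315782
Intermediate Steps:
q(W) = 3 + W
n(t) = -150 (n(t) = (5*(-5))*6 = -25*6 = -150)
U(a) = -2 - 70*a (U(a) = -2 - 35*(a + a) = -2 - 70*a)
d(y) = 3150 + 1050*y (d(y) = -7*(3 + y)*(-150) = -7*(-450 - 150*y) = 3150 + 1050*y)
K(d(10)) - U(-96) = (3150 + 1050*10)² - (-2 - 70*(-96)) = (3150 + 10500)² - (-2 + 6720) = 13650² - 1*6718 = 186322500 - 6718 = 186315782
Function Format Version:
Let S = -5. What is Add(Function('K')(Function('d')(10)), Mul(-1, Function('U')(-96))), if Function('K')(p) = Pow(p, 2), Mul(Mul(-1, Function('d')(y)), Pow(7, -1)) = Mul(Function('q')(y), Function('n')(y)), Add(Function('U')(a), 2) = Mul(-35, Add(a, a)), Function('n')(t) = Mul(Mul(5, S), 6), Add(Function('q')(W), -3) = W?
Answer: 186315782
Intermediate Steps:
Function('q')(W) = Add(3, W)
Function('n')(t) = -150 (Function('n')(t) = Mul(Mul(5, -5), 6) = Mul(-25, 6) = -150)
Function('U')(a) = Add(-2, Mul(-70, a)) (Function('U')(a) = Add(-2, Mul(-35, Add(a, a))) = Add(-2, Mul(-35, Mul(2, a))) = Add(-2, Mul(-70, a)))
Function('d')(y) = Add(3150, Mul(1050, y)) (Function('d')(y) = Mul(-7, Mul(Add(3, y), -150)) = Mul(-7, Add(-450, Mul(-150, y))) = Add(3150, Mul(1050, y)))
Add(Function('K')(Function('d')(10)), Mul(-1, Function('U')(-96))) = Add(Pow(Add(3150, Mul(1050, 10)), 2), Mul(-1, Add(-2, Mul(-70, -96)))) = Add(Pow(Add(3150, 10500), 2), Mul(-1, Add(-2, 6720))) = Add(Pow(13650, 2), Mul(-1, 6718)) = Add(186322500, -6718) = 186315782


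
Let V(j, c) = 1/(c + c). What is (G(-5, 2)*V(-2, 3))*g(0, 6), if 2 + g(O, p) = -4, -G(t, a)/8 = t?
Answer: -40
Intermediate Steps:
V(j, c) = 1/(2*c)
G(t, a) = -8*t
g(O, p) = -6 (g(O, p) = -2 - 4 = -6)
(G(-5, 2)*V(-2, 3))*g(0, 6) = ((-8*(-5))*((½)/3))*(-6) = (40*((½)*(⅓)))*(-6) = (40*(⅙))*(-6) = (20/3)*(-6) = -40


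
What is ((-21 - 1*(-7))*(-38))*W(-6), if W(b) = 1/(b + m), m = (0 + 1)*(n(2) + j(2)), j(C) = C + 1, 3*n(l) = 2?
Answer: -228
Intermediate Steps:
n(l) = ⅔ (n(l) = (⅓)*2 = ⅔)
j(C) = 1 + C
m = 11/3 (m = (0 + 1)*(⅔ + (1 + 2)) = 1*(⅔ + 3) = 1*(11/3) = 11/3 ≈ 3.6667)
W(b) = 1/(11/3 + b) (W(b) = 1/(b + 11/3) = 1/(11/3 + b))
((-21 - 1*(-7))*(-38))*W(-6) = ((-21 - 1*(-7))*(-38))*(3/(11 + 3*(-6))) = ((-21 + 7)*(-38))*(3/(11 - 18)) = (-14*(-38))*(3/(-7)) = 532*(3*(-⅐)) = 532*(-3/7) = -228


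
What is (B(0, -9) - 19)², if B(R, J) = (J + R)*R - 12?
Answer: 961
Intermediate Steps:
B(R, J) = -12 + R*(J + R) (B(R, J) = R*(J + R) - 12 = -12 + R*(J + R))
(B(0, -9) - 19)² = ((-12 + 0² - 9*0) - 19)² = ((-12 + 0 + 0) - 19)² = (-12 - 19)² = (-31)² = 961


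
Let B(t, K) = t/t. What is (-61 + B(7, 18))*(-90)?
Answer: 5400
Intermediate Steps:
B(t, K) = 1
(-61 + B(7, 18))*(-90) = (-61 + 1)*(-90) = -60*(-90) = 5400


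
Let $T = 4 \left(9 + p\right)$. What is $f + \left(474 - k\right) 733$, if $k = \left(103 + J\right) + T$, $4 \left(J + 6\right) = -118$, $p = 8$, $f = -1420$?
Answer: $\frac{493401}{2} \approx 2.467 \cdot 10^{5}$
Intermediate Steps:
$J = - \frac{71}{2}$ ($J = -6 + \frac{1}{4} \left(-118\right) = -6 - \frac{59}{2} = - \frac{71}{2} \approx -35.5$)
$T = 68$ ($T = 4 \left(9 + 8\right) = 4 \cdot 17 = 68$)
$k = \frac{271}{2}$ ($k = \left(103 - \frac{71}{2}\right) + 68 = \frac{135}{2} + 68 = \frac{271}{2} \approx 135.5$)
$f + \left(474 - k\right) 733 = -1420 + \left(474 - \frac{271}{2}\right) 733 = -1420 + \frac{677}{2} \cdot 733 = -1420 + \frac{496241}{2} = \frac{493401}{2}$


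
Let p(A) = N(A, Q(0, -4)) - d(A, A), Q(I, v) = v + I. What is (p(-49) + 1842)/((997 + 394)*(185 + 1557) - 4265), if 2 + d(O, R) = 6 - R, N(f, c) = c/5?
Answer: 8941/12094285 ≈ 0.00073927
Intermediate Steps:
Q(I, v) = I + v
N(f, c) = c/5 (N(f, c) = c*(⅕) = c/5)
d(O, R) = 4 - R (d(O, R) = -2 + (6 - R) = 4 - R)
p(A) = -24/5 + A (p(A) = (0 - 4)/5 - (4 - A) = (⅕)*(-4) + (-4 + A) = -⅘ + (-4 + A) = -24/5 + A)
(p(-49) + 1842)/((997 + 394)*(185 + 1557) - 4265) = ((-24/5 - 49) + 1842)/((997 + 394)*(185 + 1557) - 4265) = (-269/5 + 1842)/(1391*1742 - 4265) = 8941/(5*(2423122 - 4265)) = (8941/5)/2418857 = (8941/5)*(1/2418857) = 8941/12094285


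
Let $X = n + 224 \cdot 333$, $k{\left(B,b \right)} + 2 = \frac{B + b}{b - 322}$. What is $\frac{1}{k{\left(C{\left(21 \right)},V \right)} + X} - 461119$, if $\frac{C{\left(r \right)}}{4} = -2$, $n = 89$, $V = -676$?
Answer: $- \frac{17183674696898}{37265163} \approx -4.6112 \cdot 10^{5}$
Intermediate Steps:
$C{\left(r \right)} = -8$ ($C{\left(r \right)} = 4 \left(-2\right) = -8$)
$k{\left(B,b \right)} = -2 + \frac{B + b}{-322 + b}$ ($k{\left(B,b \right)} = -2 + \frac{B + b}{b - 322} = -2 + \frac{B + b}{-322 + b}$)
$X = 74681$ ($X = 89 + 224 \cdot 333 = 89 + 74592 = 74681$)
$\frac{1}{k{\left(C{\left(21 \right)},V \right)} + X} - 461119 = \frac{1}{\frac{644 - 8 - -676}{-322 - 676} + 74681} - 461119 = \frac{1}{\frac{644 - 8 + 676}{-998} + 74681} - 461119 = \frac{1}{\left(- \frac{1}{998}\right) 1312 + 74681} - 461119 = \frac{1}{- \frac{656}{499} + 74681} - 461119 = \frac{1}{\frac{37265163}{499}} - 461119 = \frac{499}{37265163} - 461119 = - \frac{17183674696898}{37265163}$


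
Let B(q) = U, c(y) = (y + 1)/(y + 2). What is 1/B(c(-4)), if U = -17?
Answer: -1/17 ≈ -0.058824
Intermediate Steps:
c(y) = (1 + y)/(2 + y)
B(q) = -17
1/B(c(-4)) = 1/(-17) = -1/17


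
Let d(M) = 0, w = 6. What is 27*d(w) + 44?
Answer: 44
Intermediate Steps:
27*d(w) + 44 = 27*0 + 44 = 0 + 44 = 44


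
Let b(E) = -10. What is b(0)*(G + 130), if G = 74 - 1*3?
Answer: -2010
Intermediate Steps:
G = 71 (G = 74 - 3 = 71)
b(0)*(G + 130) = -10*(71 + 130) = -10*201 = -2010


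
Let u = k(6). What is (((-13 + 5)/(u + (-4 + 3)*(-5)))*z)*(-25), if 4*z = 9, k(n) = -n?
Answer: -450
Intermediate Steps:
u = -6 (u = -1*6 = -6)
z = 9/4 (z = (¼)*9 = 9/4 ≈ 2.2500)
(((-13 + 5)/(u + (-4 + 3)*(-5)))*z)*(-25) = (((-13 + 5)/(-6 + (-4 + 3)*(-5)))*(9/4))*(-25) = (-8/(-6 - 1*(-5))*(9/4))*(-25) = (-8/(-6 + 5)*(9/4))*(-25) = (-8/(-1)*(9/4))*(-25) = (-8*(-1)*(9/4))*(-25) = (8*(9/4))*(-25) = 18*(-25) = -450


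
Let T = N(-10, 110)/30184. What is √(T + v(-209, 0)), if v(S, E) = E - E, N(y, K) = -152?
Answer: I*√1463/539 ≈ 0.070963*I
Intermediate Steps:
T = -19/3773 (T = -152/30184 = -152*1/30184 = -19/3773 ≈ -0.0050358)
v(S, E) = 0
√(T + v(-209, 0)) = √(-19/3773 + 0) = √(-19/3773) = I*√1463/539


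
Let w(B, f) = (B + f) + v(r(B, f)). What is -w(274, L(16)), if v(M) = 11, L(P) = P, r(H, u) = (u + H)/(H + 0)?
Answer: -301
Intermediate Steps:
r(H, u) = (H + u)/H
w(B, f) = 11 + B + f (w(B, f) = (B + f) + 11 = 11 + B + f)
-w(274, L(16)) = -(11 + 274 + 16) = -1*301 = -301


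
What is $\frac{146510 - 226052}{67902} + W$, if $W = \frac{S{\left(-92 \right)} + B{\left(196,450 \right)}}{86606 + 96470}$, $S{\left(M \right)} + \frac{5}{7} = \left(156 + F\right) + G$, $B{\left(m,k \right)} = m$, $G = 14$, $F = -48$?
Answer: $- \frac{16964134667}{14503097644} \approx -1.1697$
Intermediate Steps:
$S{\left(M \right)} = \frac{849}{7}$ ($S{\left(M \right)} = - \frac{5}{7} + \left(\left(156 - 48\right) + 14\right) = - \frac{5}{7} + \left(108 + 14\right) = - \frac{5}{7} + 122 = \frac{849}{7}$)
$W = \frac{2221}{1281532}$ ($W = \frac{\frac{849}{7} + 196}{86606 + 96470} = \frac{2221}{7 \cdot 183076} = \frac{2221}{7} \cdot \frac{1}{183076} = \frac{2221}{1281532} \approx 0.0017331$)
$\frac{146510 - 226052}{67902} + W = \frac{146510 - 226052}{67902} + \frac{2221}{1281532} = \left(-79542\right) \frac{1}{67902} + \frac{2221}{1281532} = - \frac{13257}{11317} + \frac{2221}{1281532} = - \frac{16964134667}{14503097644}$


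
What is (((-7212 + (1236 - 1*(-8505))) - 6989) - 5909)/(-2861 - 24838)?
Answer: 10369/27699 ≈ 0.37435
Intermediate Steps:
(((-7212 + (1236 - 1*(-8505))) - 6989) - 5909)/(-2861 - 24838) = (((-7212 + (1236 + 8505)) - 6989) - 5909)/(-27699) = (((-7212 + 9741) - 6989) - 5909)*(-1/27699) = ((2529 - 6989) - 5909)*(-1/27699) = (-4460 - 5909)*(-1/27699) = -10369*(-1/27699) = 10369/27699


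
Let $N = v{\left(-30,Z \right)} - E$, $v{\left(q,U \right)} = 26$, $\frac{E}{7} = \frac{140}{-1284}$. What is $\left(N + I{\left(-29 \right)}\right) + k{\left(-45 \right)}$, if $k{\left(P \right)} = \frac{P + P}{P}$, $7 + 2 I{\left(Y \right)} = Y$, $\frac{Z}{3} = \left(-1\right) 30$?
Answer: $\frac{3455}{321} \approx 10.763$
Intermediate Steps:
$Z = -90$ ($Z = 3 \left(\left(-1\right) 30\right) = 3 \left(-30\right) = -90$)
$I{\left(Y \right)} = - \frac{7}{2} + \frac{Y}{2}$
$E = - \frac{245}{321}$ ($E = 7 \frac{140}{-1284} = 7 \cdot 140 \left(- \frac{1}{1284}\right) = 7 \left(- \frac{35}{321}\right) = - \frac{245}{321} \approx -0.76324$)
$N = \frac{8591}{321}$ ($N = 26 - - \frac{245}{321} = 26 + \frac{245}{321} = \frac{8591}{321} \approx 26.763$)
$k{\left(P \right)} = 2$ ($k{\left(P \right)} = \frac{2 P}{P} = 2$)
$\left(N + I{\left(-29 \right)}\right) + k{\left(-45 \right)} = \left(\frac{8591}{321} + \left(- \frac{7}{2} + \frac{1}{2} \left(-29\right)\right)\right) + 2 = \left(\frac{8591}{321} - 18\right) + 2 = \frac{2813}{321} + 2 = \frac{3455}{321}$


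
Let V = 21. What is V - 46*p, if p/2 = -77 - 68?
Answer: 13361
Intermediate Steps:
p = -290 (p = 2*(-77 - 68) = 2*(-145) = -290)
V - 46*p = 21 - 46*(-290) = 21 + 13340 = 13361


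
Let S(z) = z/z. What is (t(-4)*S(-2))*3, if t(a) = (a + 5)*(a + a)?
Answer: -24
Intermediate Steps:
S(z) = 1
t(a) = 2*a*(5 + a) (t(a) = (5 + a)*(2*a) = 2*a*(5 + a))
(t(-4)*S(-2))*3 = ((2*(-4)*(5 - 4))*1)*3 = ((2*(-4)*1)*1)*3 = -8*1*3 = -8*3 = -24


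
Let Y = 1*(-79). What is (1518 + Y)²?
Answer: 2070721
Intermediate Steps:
Y = -79
(1518 + Y)² = (1518 - 79)² = 1439² = 2070721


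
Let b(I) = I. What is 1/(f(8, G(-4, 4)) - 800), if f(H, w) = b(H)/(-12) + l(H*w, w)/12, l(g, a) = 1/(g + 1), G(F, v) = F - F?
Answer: -12/9607 ≈ -0.0012491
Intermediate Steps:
G(F, v) = 0
l(g, a) = 1/(1 + g)
f(H, w) = -H/12 + 1/(12*(1 + H*w)) (f(H, w) = H/(-12) + 1/((1 + H*w)*12) = H*(-1/12) + (1/12)/(1 + H*w) = -H/12 + 1/(12*(1 + H*w)))
1/(f(8, G(-4, 4)) - 800) = 1/((1 - 1*8*(1 + 8*0))/(12*(1 + 8*0)) - 800) = 1/((1 - 1*8*(1 + 0))/(12*(1 + 0)) - 800) = 1/((1/12)*(1 - 1*8*1)/1 - 800) = 1/((1/12)*1*(1 - 8) - 800) = 1/((1/12)*1*(-7) - 800) = 1/(-7/12 - 800) = 1/(-9607/12) = -12/9607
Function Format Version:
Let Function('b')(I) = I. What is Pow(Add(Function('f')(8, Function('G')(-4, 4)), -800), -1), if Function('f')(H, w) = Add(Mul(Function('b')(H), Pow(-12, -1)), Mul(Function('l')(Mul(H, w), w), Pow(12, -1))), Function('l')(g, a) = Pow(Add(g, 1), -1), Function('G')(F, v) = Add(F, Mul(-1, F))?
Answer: Rational(-12, 9607) ≈ -0.0012491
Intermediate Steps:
Function('G')(F, v) = 0
Function('l')(g, a) = Pow(Add(1, g), -1)
Function('f')(H, w) = Add(Mul(Rational(-1, 12), H), Mul(Rational(1, 12), Pow(Add(1, Mul(H, w)), -1))) (Function('f')(H, w) = Add(Mul(H, Pow(-12, -1)), Mul(Pow(Add(1, Mul(H, w)), -1), Pow(12, -1))) = Add(Mul(H, Rational(-1, 12)), Mul(Pow(Add(1, Mul(H, w)), -1), Rational(1, 12))) = Add(Mul(Rational(-1, 12), H), Mul(Rational(1, 12), Pow(Add(1, Mul(H, w)), -1))))
Pow(Add(Function('f')(8, Function('G')(-4, 4)), -800), -1) = Pow(Add(Mul(Rational(1, 12), Pow(Add(1, Mul(8, 0)), -1), Add(1, Mul(-1, 8, Add(1, Mul(8, 0))))), -800), -1) = Pow(Add(Mul(Rational(1, 12), Pow(Add(1, 0), -1), Add(1, Mul(-1, 8, Add(1, 0)))), -800), -1) = Pow(Add(Mul(Rational(1, 12), Pow(1, -1), Add(1, Mul(-1, 8, 1))), -800), -1) = Pow(Add(Mul(Rational(1, 12), 1, Add(1, -8)), -800), -1) = Pow(Add(Mul(Rational(1, 12), 1, -7), -800), -1) = Pow(Add(Rational(-7, 12), -800), -1) = Pow(Rational(-9607, 12), -1) = Rational(-12, 9607)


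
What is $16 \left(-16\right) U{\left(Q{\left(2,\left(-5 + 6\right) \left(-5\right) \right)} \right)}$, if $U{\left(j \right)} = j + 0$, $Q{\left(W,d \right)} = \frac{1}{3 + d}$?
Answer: $128$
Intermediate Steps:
$U{\left(j \right)} = j$
$16 \left(-16\right) U{\left(Q{\left(2,\left(-5 + 6\right) \left(-5\right) \right)} \right)} = \frac{16 \left(-16\right)}{3 + \left(-5 + 6\right) \left(-5\right)} = - \frac{256}{3 + 1 \left(-5\right)} = - \frac{256}{3 - 5} = - \frac{256}{-2} = \left(-256\right) \left(- \frac{1}{2}\right) = 128$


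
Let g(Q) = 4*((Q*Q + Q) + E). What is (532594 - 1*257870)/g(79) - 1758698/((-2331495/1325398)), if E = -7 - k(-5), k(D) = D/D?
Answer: 18648001446787/18651960 ≈ 9.9979e+5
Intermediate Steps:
k(D) = 1
E = -8 (E = -7 - 1*1 = -7 - 1 = -8)
g(Q) = -32 + 4*Q + 4*Q**2 (g(Q) = 4*((Q*Q + Q) - 8) = 4*((Q**2 + Q) - 8) = 4*((Q + Q**2) - 8) = 4*(-8 + Q + Q**2) = -32 + 4*Q + 4*Q**2)
(532594 - 1*257870)/g(79) - 1758698/((-2331495/1325398)) = (532594 - 1*257870)/(-32 + 4*79 + 4*79**2) - 1758698/((-2331495/1325398)) = (532594 - 257870)/(-32 + 316 + 4*6241) - 1758698/((-2331495*1/1325398)) = 274724/(-32 + 316 + 24964) - 1758698/(-2331495/1325398) = 274724/25248 - 1758698*(-1325398/2331495) = 274724*(1/25248) + 2330974811804/2331495 = 68681/6312 + 2330974811804/2331495 = 18648001446787/18651960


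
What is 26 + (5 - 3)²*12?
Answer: 74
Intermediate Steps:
26 + (5 - 3)²*12 = 26 + 2²*12 = 26 + 4*12 = 26 + 48 = 74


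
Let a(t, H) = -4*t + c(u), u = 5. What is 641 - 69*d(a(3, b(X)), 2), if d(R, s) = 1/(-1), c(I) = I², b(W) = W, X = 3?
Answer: 710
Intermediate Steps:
a(t, H) = 25 - 4*t (a(t, H) = -4*t + 5² = -4*t + 25 = 25 - 4*t)
d(R, s) = -1
641 - 69*d(a(3, b(X)), 2) = 641 - 69*(-1) = 641 + 69 = 710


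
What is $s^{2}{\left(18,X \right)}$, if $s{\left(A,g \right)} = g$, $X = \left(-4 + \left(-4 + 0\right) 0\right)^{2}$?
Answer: $256$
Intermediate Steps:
$X = 16$ ($X = \left(-4 - 0\right)^{2} = \left(-4 + 0\right)^{2} = \left(-4\right)^{2} = 16$)
$s^{2}{\left(18,X \right)} = 16^{2} = 256$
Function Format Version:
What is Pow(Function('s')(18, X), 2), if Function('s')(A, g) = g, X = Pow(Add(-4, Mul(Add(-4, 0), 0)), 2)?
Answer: 256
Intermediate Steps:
X = 16 (X = Pow(Add(-4, Mul(-4, 0)), 2) = Pow(Add(-4, 0), 2) = Pow(-4, 2) = 16)
Pow(Function('s')(18, X), 2) = Pow(16, 2) = 256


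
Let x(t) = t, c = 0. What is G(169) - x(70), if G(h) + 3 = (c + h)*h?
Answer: 28488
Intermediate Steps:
G(h) = -3 + h**2 (G(h) = -3 + (0 + h)*h = -3 + h*h = -3 + h**2)
G(169) - x(70) = (-3 + 169**2) - 1*70 = (-3 + 28561) - 70 = 28558 - 70 = 28488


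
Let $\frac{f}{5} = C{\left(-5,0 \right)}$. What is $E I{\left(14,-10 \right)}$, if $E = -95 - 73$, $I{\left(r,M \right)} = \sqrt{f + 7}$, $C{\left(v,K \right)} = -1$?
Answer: $- 168 \sqrt{2} \approx -237.59$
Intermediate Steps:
$f = -5$ ($f = 5 \left(-1\right) = -5$)
$I{\left(r,M \right)} = \sqrt{2}$ ($I{\left(r,M \right)} = \sqrt{-5 + 7} = \sqrt{2}$)
$E = -168$ ($E = -95 - 73 = -168$)
$E I{\left(14,-10 \right)} = - 168 \sqrt{2}$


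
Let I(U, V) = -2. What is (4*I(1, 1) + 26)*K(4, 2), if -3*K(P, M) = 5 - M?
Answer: -18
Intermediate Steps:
K(P, M) = -5/3 + M/3 (K(P, M) = -(5 - M)/3 = -5/3 + M/3)
(4*I(1, 1) + 26)*K(4, 2) = (4*(-2) + 26)*(-5/3 + (⅓)*2) = (-8 + 26)*(-5/3 + ⅔) = 18*(-1) = -18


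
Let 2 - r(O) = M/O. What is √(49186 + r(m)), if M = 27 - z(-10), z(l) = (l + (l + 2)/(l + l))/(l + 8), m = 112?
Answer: √964080915/140 ≈ 221.78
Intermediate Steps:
z(l) = (l + (2 + l)/(2*l))/(8 + l) (z(l) = (l + (2 + l)/((2*l)))/(8 + l) = (l + (2 + l)*(1/(2*l)))/(8 + l) = (l + (2 + l)/(2*l))/(8 + l))
M = 111/5 (M = 27 - (1 + (-10)² + (½)*(-10))/((-10)*(8 - 10)) = 27 - (-1)*(1 + 100 - 5)/(10*(-2)) = 27 - (-1)*(-1)*96/(10*2) = 27 - 1*24/5 = 27 - 24/5 = 111/5 ≈ 22.200)
r(O) = 2 - 111/(5*O)
√(49186 + r(m)) = √(49186 + (2 - 111/5/112)) = √(49186 + (2 - 111/5*1/112)) = √(49186 + (2 - 111/560)) = √(49186 + 1009/560) = √(27545169/560) = √964080915/140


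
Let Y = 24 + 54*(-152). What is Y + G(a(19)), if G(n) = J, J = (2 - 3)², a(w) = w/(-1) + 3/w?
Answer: -8183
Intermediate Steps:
a(w) = -w + 3/w (a(w) = w*(-1) + 3/w = -w + 3/w)
J = 1 (J = (-1)² = 1)
G(n) = 1
Y = -8184 (Y = 24 - 8208 = -8184)
Y + G(a(19)) = -8184 + 1 = -8183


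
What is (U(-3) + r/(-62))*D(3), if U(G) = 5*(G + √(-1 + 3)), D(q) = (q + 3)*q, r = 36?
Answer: -8694/31 + 90*√2 ≈ -153.17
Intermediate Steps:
D(q) = q*(3 + q) (D(q) = (3 + q)*q = q*(3 + q))
U(G) = 5*G + 5*√2 (U(G) = 5*(G + √2) = 5*G + 5*√2)
(U(-3) + r/(-62))*D(3) = ((5*(-3) + 5*√2) + 36/(-62))*(3*(3 + 3)) = ((-15 + 5*√2) + 36*(-1/62))*(3*6) = ((-15 + 5*√2) - 18/31)*18 = (-483/31 + 5*√2)*18 = -8694/31 + 90*√2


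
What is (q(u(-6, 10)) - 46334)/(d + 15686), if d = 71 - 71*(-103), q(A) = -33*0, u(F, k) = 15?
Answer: -23167/11535 ≈ -2.0084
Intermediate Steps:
q(A) = 0
d = 7384 (d = 71 + 7313 = 7384)
(q(u(-6, 10)) - 46334)/(d + 15686) = (0 - 46334)/(7384 + 15686) = -46334/23070 = -46334*1/23070 = -23167/11535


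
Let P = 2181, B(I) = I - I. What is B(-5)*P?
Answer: 0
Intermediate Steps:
B(I) = 0
B(-5)*P = 0*2181 = 0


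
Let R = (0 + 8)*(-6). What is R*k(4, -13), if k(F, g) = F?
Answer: -192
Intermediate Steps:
R = -48 (R = 8*(-6) = -48)
R*k(4, -13) = -48*4 = -192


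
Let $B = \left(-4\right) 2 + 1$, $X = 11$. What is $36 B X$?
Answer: $-2772$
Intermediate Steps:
$B = -7$ ($B = -8 + 1 = -7$)
$36 B X = 36 \left(-7\right) 11 = \left(-252\right) 11 = -2772$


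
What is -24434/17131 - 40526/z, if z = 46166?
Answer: -911135475/395434873 ≈ -2.3041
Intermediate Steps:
-24434/17131 - 40526/z = -24434/17131 - 40526/46166 = -24434*1/17131 - 40526*1/46166 = -24434/17131 - 20263/23083 = -911135475/395434873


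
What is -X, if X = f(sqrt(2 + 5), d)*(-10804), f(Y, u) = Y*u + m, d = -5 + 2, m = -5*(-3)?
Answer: 162060 - 32412*sqrt(7) ≈ 76306.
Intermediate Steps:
m = 15
d = -3
f(Y, u) = 15 + Y*u (f(Y, u) = Y*u + 15 = 15 + Y*u)
X = -162060 + 32412*sqrt(7) (X = (15 + sqrt(2 + 5)*(-3))*(-10804) = (15 + sqrt(7)*(-3))*(-10804) = (15 - 3*sqrt(7))*(-10804) = -162060 + 32412*sqrt(7) ≈ -76306.)
-X = -(-162060 + 32412*sqrt(7)) = 162060 - 32412*sqrt(7)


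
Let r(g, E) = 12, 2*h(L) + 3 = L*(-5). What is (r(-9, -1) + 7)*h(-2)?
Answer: 133/2 ≈ 66.500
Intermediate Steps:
h(L) = -3/2 - 5*L/2 (h(L) = -3/2 + (L*(-5))/2 = -3/2 + (-5*L)/2 = -3/2 - 5*L/2)
(r(-9, -1) + 7)*h(-2) = (12 + 7)*(-3/2 - 5/2*(-2)) = 19*(-3/2 + 5) = 19*(7/2) = 133/2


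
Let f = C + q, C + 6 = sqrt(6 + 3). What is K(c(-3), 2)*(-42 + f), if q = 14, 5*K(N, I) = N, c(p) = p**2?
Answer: -279/5 ≈ -55.800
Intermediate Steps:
K(N, I) = N/5
C = -3 (C = -6 + sqrt(6 + 3) = -6 + sqrt(9) = -6 + 3 = -3)
f = 11 (f = -3 + 14 = 11)
K(c(-3), 2)*(-42 + f) = ((1/5)*(-3)**2)*(-42 + 11) = ((1/5)*9)*(-31) = (9/5)*(-31) = -279/5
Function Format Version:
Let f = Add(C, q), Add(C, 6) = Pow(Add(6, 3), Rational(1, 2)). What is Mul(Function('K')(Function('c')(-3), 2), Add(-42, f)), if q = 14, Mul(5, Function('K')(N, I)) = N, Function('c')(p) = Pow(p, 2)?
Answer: Rational(-279, 5) ≈ -55.800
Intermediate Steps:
Function('K')(N, I) = Mul(Rational(1, 5), N)
C = -3 (C = Add(-6, Pow(Add(6, 3), Rational(1, 2))) = Add(-6, Pow(9, Rational(1, 2))) = Add(-6, 3) = -3)
f = 11 (f = Add(-3, 14) = 11)
Mul(Function('K')(Function('c')(-3), 2), Add(-42, f)) = Mul(Mul(Rational(1, 5), Pow(-3, 2)), Add(-42, 11)) = Mul(Mul(Rational(1, 5), 9), -31) = Mul(Rational(9, 5), -31) = Rational(-279, 5)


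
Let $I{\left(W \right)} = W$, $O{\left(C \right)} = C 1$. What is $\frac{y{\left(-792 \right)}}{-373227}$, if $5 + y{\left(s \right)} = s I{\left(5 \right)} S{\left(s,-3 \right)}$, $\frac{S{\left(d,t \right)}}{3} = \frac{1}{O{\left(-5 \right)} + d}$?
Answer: $- \frac{7895}{297461919} \approx -2.6541 \cdot 10^{-5}$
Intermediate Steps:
$O{\left(C \right)} = C$
$S{\left(d,t \right)} = \frac{3}{-5 + d}$
$y{\left(s \right)} = -5 + \frac{15 s}{-5 + s}$ ($y{\left(s \right)} = -5 + s 5 \frac{3}{-5 + s} = -5 + 5 s \frac{3}{-5 + s} = -5 + \frac{15 s}{-5 + s}$)
$\frac{y{\left(-792 \right)}}{-373227} = \frac{5 \frac{1}{-5 - 792} \left(5 + 2 \left(-792\right)\right)}{-373227} = \frac{5 \left(5 - 1584\right)}{-797} \left(- \frac{1}{373227}\right) = 5 \left(- \frac{1}{797}\right) \left(-1579\right) \left(- \frac{1}{373227}\right) = \frac{7895}{797} \left(- \frac{1}{373227}\right) = - \frac{7895}{297461919}$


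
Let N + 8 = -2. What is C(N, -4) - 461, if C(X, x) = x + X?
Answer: -475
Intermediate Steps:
N = -10 (N = -8 - 2 = -10)
C(X, x) = X + x
C(N, -4) - 461 = (-10 - 4) - 461 = -14 - 461 = -475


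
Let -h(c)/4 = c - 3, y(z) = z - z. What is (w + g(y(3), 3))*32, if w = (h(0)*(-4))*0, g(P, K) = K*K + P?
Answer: 288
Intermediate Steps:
y(z) = 0
h(c) = 12 - 4*c (h(c) = -4*(c - 3) = -4*(-3 + c) = 12 - 4*c)
g(P, K) = P + K² (g(P, K) = K² + P = P + K²)
w = 0 (w = ((12 - 4*0)*(-4))*0 = ((12 + 0)*(-4))*0 = (12*(-4))*0 = -48*0 = 0)
(w + g(y(3), 3))*32 = (0 + (0 + 3²))*32 = (0 + (0 + 9))*32 = (0 + 9)*32 = 9*32 = 288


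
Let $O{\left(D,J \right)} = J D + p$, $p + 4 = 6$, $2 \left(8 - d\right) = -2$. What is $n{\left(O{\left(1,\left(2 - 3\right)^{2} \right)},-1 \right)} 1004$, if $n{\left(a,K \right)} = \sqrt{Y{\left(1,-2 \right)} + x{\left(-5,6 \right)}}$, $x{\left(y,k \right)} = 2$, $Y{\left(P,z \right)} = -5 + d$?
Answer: $1004 \sqrt{6} \approx 2459.3$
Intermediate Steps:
$d = 9$ ($d = 8 - -1 = 8 + 1 = 9$)
$p = 2$ ($p = -4 + 6 = 2$)
$Y{\left(P,z \right)} = 4$ ($Y{\left(P,z \right)} = -5 + 9 = 4$)
$O{\left(D,J \right)} = 2 + D J$ ($O{\left(D,J \right)} = J D + 2 = D J + 2 = 2 + D J$)
$n{\left(a,K \right)} = \sqrt{6}$ ($n{\left(a,K \right)} = \sqrt{4 + 2} = \sqrt{6}$)
$n{\left(O{\left(1,\left(2 - 3\right)^{2} \right)},-1 \right)} 1004 = \sqrt{6} \cdot 1004 = 1004 \sqrt{6}$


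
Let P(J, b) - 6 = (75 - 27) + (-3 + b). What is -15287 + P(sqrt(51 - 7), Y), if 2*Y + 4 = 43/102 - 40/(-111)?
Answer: -115013473/7548 ≈ -15238.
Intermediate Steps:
Y = -12145/7548 (Y = -2 + (43/102 - 40/(-111))/2 = -2 + (43*(1/102) - 40*(-1/111))/2 = -2 + (43/102 + 40/111)/2 = -2 + (1/2)*(2951/3774) = -2 + 2951/7548 = -12145/7548 ≈ -1.6090)
P(J, b) = 51 + b (P(J, b) = 6 + ((75 - 27) + (-3 + b)) = 6 + (48 + (-3 + b)) = 6 + (45 + b) = 51 + b)
-15287 + P(sqrt(51 - 7), Y) = -15287 + (51 - 12145/7548) = -15287 + 372803/7548 = -115013473/7548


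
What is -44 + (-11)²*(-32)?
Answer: -3916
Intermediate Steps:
-44 + (-11)²*(-32) = -44 + 121*(-32) = -44 - 3872 = -3916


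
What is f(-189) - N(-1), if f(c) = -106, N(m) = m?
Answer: -105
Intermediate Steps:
f(-189) - N(-1) = -106 - 1*(-1) = -106 + 1 = -105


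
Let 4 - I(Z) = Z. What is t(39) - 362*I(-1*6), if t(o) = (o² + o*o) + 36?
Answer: -542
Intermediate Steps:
I(Z) = 4 - Z
t(o) = 36 + 2*o² (t(o) = (o² + o²) + 36 = 2*o² + 36 = 36 + 2*o²)
t(39) - 362*I(-1*6) = (36 + 2*39²) - 362*(4 - (-1)*6) = (36 + 2*1521) - 362*(4 - 1*(-6)) = (36 + 3042) - 362*(4 + 6) = 3078 - 362*10 = 3078 - 3620 = -542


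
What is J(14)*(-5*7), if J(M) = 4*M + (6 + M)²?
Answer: -15960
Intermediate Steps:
J(M) = (6 + M)² + 4*M
J(14)*(-5*7) = ((6 + 14)² + 4*14)*(-5*7) = (20² + 56)*(-35) = (400 + 56)*(-35) = 456*(-35) = -15960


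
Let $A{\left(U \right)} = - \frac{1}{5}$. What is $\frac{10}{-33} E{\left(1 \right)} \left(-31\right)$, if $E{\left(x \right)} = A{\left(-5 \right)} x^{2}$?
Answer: $- \frac{62}{33} \approx -1.8788$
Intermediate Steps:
$A{\left(U \right)} = - \frac{1}{5}$ ($A{\left(U \right)} = \left(-1\right) \frac{1}{5} = - \frac{1}{5}$)
$E{\left(x \right)} = - \frac{x^{2}}{5}$
$\frac{10}{-33} E{\left(1 \right)} \left(-31\right) = \frac{10}{-33} \left(- \frac{1^{2}}{5}\right) \left(-31\right) = 10 \left(- \frac{1}{33}\right) \left(\left(- \frac{1}{5}\right) 1\right) \left(-31\right) = \left(- \frac{10}{33}\right) \left(- \frac{1}{5}\right) \left(-31\right) = \frac{2}{33} \left(-31\right) = - \frac{62}{33}$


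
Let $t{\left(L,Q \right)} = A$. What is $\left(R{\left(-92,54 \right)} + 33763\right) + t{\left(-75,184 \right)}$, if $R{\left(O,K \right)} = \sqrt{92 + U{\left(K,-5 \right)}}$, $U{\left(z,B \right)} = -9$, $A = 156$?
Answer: $33919 + \sqrt{83} \approx 33928.0$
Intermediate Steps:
$R{\left(O,K \right)} = \sqrt{83}$ ($R{\left(O,K \right)} = \sqrt{92 - 9} = \sqrt{83}$)
$t{\left(L,Q \right)} = 156$
$\left(R{\left(-92,54 \right)} + 33763\right) + t{\left(-75,184 \right)} = \left(\sqrt{83} + 33763\right) + 156 = \left(33763 + \sqrt{83}\right) + 156 = 33919 + \sqrt{83}$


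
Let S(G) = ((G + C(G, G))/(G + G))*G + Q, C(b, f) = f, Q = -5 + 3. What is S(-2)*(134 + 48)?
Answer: -728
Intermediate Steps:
Q = -2
S(G) = -2 + G (S(G) = ((G + G)/(G + G))*G - 2 = ((2*G)/((2*G)))*G - 2 = ((2*G)*(1/(2*G)))*G - 2 = 1*G - 2 = G - 2 = -2 + G)
S(-2)*(134 + 48) = (-2 - 2)*(134 + 48) = -4*182 = -728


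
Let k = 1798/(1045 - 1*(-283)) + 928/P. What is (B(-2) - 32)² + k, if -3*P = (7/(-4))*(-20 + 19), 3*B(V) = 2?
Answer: -25422371/41832 ≈ -607.73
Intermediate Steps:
B(V) = ⅔ (B(V) = (⅓)*2 = ⅔)
P = -7/12 (P = -7/(-4)*(-20 + 19)/3 = -7*(-¼)*(-1)/3 = -(-7)*(-1)/12 = -⅓*7/4 = -7/12 ≈ -0.58333)
k = -7388011/4648 (k = 1798/(1045 - 1*(-283)) + 928/(-7/12) = 1798/(1045 + 283) + 928*(-12/7) = 1798/1328 - 11136/7 = 1798*(1/1328) - 11136/7 = 899/664 - 11136/7 = -7388011/4648 ≈ -1589.5)
(B(-2) - 32)² + k = (⅔ - 32)² - 7388011/4648 = (-94/3)² - 7388011/4648 = 8836/9 - 7388011/4648 = -25422371/41832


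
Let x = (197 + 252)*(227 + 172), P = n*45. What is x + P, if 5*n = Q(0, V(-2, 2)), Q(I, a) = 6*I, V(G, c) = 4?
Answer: 179151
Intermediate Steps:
n = 0 (n = (6*0)/5 = (⅕)*0 = 0)
P = 0 (P = 0*45 = 0)
x = 179151 (x = 449*399 = 179151)
x + P = 179151 + 0 = 179151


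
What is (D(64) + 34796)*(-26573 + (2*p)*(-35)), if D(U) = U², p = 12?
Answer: -1066146396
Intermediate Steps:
(D(64) + 34796)*(-26573 + (2*p)*(-35)) = (64² + 34796)*(-26573 + (2*12)*(-35)) = (4096 + 34796)*(-26573 + 24*(-35)) = 38892*(-26573 - 840) = 38892*(-27413) = -1066146396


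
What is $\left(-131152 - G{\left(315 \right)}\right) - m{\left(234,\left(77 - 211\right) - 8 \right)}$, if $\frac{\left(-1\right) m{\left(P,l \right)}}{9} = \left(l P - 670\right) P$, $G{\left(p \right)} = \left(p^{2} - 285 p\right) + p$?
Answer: $-71530105$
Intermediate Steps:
$G{\left(p \right)} = p^{2} - 284 p$
$m{\left(P,l \right)} = - 9 P \left(-670 + P l\right)$ ($m{\left(P,l \right)} = - 9 \left(l P - 670\right) P = - 9 \left(P l - 670\right) P = - 9 \left(-670 + P l\right) P = - 9 P \left(-670 + P l\right)$)
$\left(-131152 - G{\left(315 \right)}\right) - m{\left(234,\left(77 - 211\right) - 8 \right)} = \left(-131152 - 315 \left(-284 + 315\right)\right) - 9 \cdot 234 \left(670 - 234 \left(\left(77 - 211\right) - 8\right)\right) = \left(-131152 - 315 \cdot 31\right) - 9 \cdot 234 \left(670 - 234 \left(-134 - 8\right)\right) = \left(-131152 - 9765\right) - 9 \cdot 234 \left(670 - 234 \left(-142\right)\right) = \left(-131152 - 9765\right) - 9 \cdot 234 \left(670 + 33228\right) = -140917 - 9 \cdot 234 \cdot 33898 = -140917 - 71389188 = -71530105$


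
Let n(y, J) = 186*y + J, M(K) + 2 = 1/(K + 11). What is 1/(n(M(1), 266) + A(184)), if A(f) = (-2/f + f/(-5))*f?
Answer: -10/68637 ≈ -0.00014569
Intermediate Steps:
M(K) = -2 + 1/(11 + K) (M(K) = -2 + 1/(K + 11) = -2 + 1/(11 + K))
A(f) = f*(-2/f - f/5) (A(f) = (-2/f + f*(-⅕))*f = (-2/f - f/5)*f = f*(-2/f - f/5))
n(y, J) = J + 186*y
1/(n(M(1), 266) + A(184)) = 1/((266 + 186*((-21 - 2*1)/(11 + 1))) + (-2 - ⅕*184²)) = 1/((266 + 186*((-21 - 2)/12)) + (-2 - ⅕*33856)) = 1/((266 + 186*((1/12)*(-23))) + (-2 - 33856/5)) = 1/((266 + 186*(-23/12)) - 33866/5) = 1/((266 - 713/2) - 33866/5) = 1/(-181/2 - 33866/5) = 1/(-68637/10) = -10/68637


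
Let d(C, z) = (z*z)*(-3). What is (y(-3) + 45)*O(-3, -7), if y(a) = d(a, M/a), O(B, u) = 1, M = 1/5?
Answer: 3374/75 ≈ 44.987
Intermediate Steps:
M = 1/5 (M = 1*(1/5) = 1/5 ≈ 0.20000)
d(C, z) = -3*z**2 (d(C, z) = z**2*(-3) = -3*z**2)
y(a) = -3/(25*a**2) (y(a) = -3*1/(25*a**2) = -3/(25*a**2))
(y(-3) + 45)*O(-3, -7) = (-3/25/(-3)**2 + 45)*1 = (-3/25*1/9 + 45)*1 = (-1/75 + 45)*1 = (3374/75)*1 = 3374/75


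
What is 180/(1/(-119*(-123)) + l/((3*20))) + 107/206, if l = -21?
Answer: -10843838227/21102434 ≈ -513.87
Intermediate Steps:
180/(1/(-119*(-123)) + l/((3*20))) + 107/206 = 180/(1/(-119*(-123)) - 21/(3*20)) + 107/206 = 180/(-1/119*(-1/123) - 21/60) + 107*(1/206) = 180/(1/14637 - 21*1/60) + 107/206 = 180/(1/14637 - 7/20) + 107/206 = 180/(-102439/292740) + 107/206 = 180*(-292740/102439) + 107/206 = -52693200/102439 + 107/206 = -10843838227/21102434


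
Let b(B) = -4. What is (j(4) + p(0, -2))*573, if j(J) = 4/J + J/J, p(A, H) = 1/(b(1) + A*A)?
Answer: 4011/4 ≈ 1002.8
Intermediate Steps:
p(A, H) = 1/(-4 + A²) (p(A, H) = 1/(-4 + A*A) = 1/(-4 + A²))
j(J) = 1 + 4/J (j(J) = 4/J + 1 = 1 + 4/J)
(j(4) + p(0, -2))*573 = ((4 + 4)/4 + 1/(-4 + 0²))*573 = ((¼)*8 + 1/(-4 + 0))*573 = (2 + 1/(-4))*573 = (2 - ¼)*573 = (7/4)*573 = 4011/4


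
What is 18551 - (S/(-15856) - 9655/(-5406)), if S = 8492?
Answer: 198754853551/10714692 ≈ 18550.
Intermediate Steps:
18551 - (S/(-15856) - 9655/(-5406)) = 18551 - (8492/(-15856) - 9655/(-5406)) = 18551 - (8492*(-1/15856) - 9655*(-1/5406)) = 18551 - (-2123/3964 + 9655/5406) = 18551 - 1*13397741/10714692 = 18551 - 13397741/10714692 = 198754853551/10714692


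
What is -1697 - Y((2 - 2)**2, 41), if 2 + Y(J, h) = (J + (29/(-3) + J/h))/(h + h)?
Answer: -416941/246 ≈ -1694.9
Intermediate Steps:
Y(J, h) = -2 + (-29/3 + J + J/h)/(2*h) (Y(J, h) = -2 + (J + (29/(-3) + J/h))/(h + h) = -2 + (J + (29*(-1/3) + J/h))/((2*h)) = -2 + (J + (-29/3 + J/h))*(1/(2*h)) = -2 + (-29/3 + J + J/h)*(1/(2*h)) = -2 + (-29/3 + J + J/h)/(2*h))
-1697 - Y((2 - 2)**2, 41) = -1697 - (-2 - 29/6/41 + (1/2)*(2 - 2)**2/41 + (1/2)*(2 - 2)**2/41**2) = -1697 - (-2 - 29/6*1/41 + (1/2)*0**2*(1/41) + (1/2)*0**2*(1/1681)) = -1697 - (-2 - 29/246 + (1/2)*0*(1/41) + (1/2)*0*(1/1681)) = -1697 - (-2 - 29/246 + 0 + 0) = -1697 - 1*(-521/246) = -1697 + 521/246 = -416941/246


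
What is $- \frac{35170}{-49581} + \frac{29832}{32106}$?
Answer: $\frac{434711402}{265307931} \approx 1.6385$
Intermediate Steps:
$- \frac{35170}{-49581} + \frac{29832}{32106} = \left(-35170\right) \left(- \frac{1}{49581}\right) + 29832 \cdot \frac{1}{32106} = \frac{35170}{49581} + \frac{4972}{5351} = \frac{434711402}{265307931}$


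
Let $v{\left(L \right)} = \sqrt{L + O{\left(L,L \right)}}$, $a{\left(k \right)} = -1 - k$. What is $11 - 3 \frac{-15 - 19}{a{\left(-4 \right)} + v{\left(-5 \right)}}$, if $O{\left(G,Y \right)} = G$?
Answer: $\frac{515}{19} - \frac{102 i \sqrt{10}}{19} \approx 27.105 - 16.976 i$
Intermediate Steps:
$v{\left(L \right)} = \sqrt{2} \sqrt{L}$ ($v{\left(L \right)} = \sqrt{L + L} = \sqrt{2 L} = \sqrt{2} \sqrt{L}$)
$11 - 3 \frac{-15 - 19}{a{\left(-4 \right)} + v{\left(-5 \right)}} = 11 - 3 \frac{-15 - 19}{\left(-1 - -4\right) + \sqrt{2} \sqrt{-5}} = 11 - 3 \left(- \frac{34}{\left(-1 + 4\right) + \sqrt{2} i \sqrt{5}}\right) = 11 - 3 \left(- \frac{34}{3 + i \sqrt{10}}\right) = 11 + \frac{102}{3 + i \sqrt{10}}$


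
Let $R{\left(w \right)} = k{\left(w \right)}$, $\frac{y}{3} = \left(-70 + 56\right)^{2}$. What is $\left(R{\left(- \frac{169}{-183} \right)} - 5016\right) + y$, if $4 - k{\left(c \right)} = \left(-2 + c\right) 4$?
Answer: $- \frac{808804}{183} \approx -4419.7$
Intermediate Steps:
$k{\left(c \right)} = 12 - 4 c$ ($k{\left(c \right)} = 4 - \left(-2 + c\right) 4 = 4 - \left(-8 + 4 c\right) = 12 - 4 c$)
$y = 588$ ($y = 3 \left(-70 + 56\right)^{2} = 3 \left(-14\right)^{2} = 3 \cdot 196 = 588$)
$R{\left(w \right)} = 12 - 4 w$
$\left(R{\left(- \frac{169}{-183} \right)} - 5016\right) + y = \left(\left(12 - 4 \left(- \frac{169}{-183}\right)\right) - 5016\right) + 588 = \left(\left(12 - 4 \left(\left(-169\right) \left(- \frac{1}{183}\right)\right)\right) - 5016\right) + 588 = \left(\left(12 - \frac{676}{183}\right) - 5016\right) + 588 = \left(\frac{1520}{183} - 5016\right) + 588 = - \frac{916408}{183} + 588 = - \frac{808804}{183}$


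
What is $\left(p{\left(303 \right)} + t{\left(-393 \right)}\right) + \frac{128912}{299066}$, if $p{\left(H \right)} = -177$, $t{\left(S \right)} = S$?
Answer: $- \frac{85169354}{149533} \approx -569.57$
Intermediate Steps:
$\left(p{\left(303 \right)} + t{\left(-393 \right)}\right) + \frac{128912}{299066} = \left(-177 - 393\right) + \frac{128912}{299066} = -570 + 128912 \cdot \frac{1}{299066} = -570 + \frac{64456}{149533} = - \frac{85169354}{149533}$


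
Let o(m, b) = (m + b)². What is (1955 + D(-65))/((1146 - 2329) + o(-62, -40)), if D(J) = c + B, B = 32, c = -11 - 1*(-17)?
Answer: 1993/9221 ≈ 0.21614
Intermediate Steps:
c = 6 (c = -11 + 17 = 6)
o(m, b) = (b + m)²
D(J) = 38 (D(J) = 6 + 32 = 38)
(1955 + D(-65))/((1146 - 2329) + o(-62, -40)) = (1955 + 38)/((1146 - 2329) + (-40 - 62)²) = 1993/(-1183 + (-102)²) = 1993/(-1183 + 10404) = 1993/9221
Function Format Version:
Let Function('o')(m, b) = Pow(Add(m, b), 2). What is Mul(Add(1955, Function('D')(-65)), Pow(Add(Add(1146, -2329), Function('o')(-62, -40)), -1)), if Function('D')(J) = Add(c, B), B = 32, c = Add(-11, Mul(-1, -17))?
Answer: Rational(1993, 9221) ≈ 0.21614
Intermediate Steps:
c = 6 (c = Add(-11, 17) = 6)
Function('o')(m, b) = Pow(Add(b, m), 2)
Function('D')(J) = 38 (Function('D')(J) = Add(6, 32) = 38)
Mul(Add(1955, Function('D')(-65)), Pow(Add(Add(1146, -2329), Function('o')(-62, -40)), -1)) = Mul(Add(1955, 38), Pow(Add(Add(1146, -2329), Pow(Add(-40, -62), 2)), -1)) = Mul(1993, Pow(Add(-1183, Pow(-102, 2)), -1)) = Mul(1993, Pow(Add(-1183, 10404), -1)) = Mul(1993, Pow(9221, -1)) = Mul(1993, Rational(1, 9221)) = Rational(1993, 9221)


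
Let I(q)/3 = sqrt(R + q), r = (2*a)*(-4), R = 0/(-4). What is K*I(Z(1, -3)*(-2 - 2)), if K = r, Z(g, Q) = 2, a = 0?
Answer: 0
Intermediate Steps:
R = 0 (R = 0*(-1/4) = 0)
r = 0 (r = (2*0)*(-4) = 0*(-4) = 0)
I(q) = 3*sqrt(q) (I(q) = 3*sqrt(0 + q) = 3*sqrt(q))
K = 0
K*I(Z(1, -3)*(-2 - 2)) = 0*(3*sqrt(2*(-2 - 2))) = 0*(3*sqrt(2*(-4))) = 0*(3*sqrt(-8)) = 0*(3*(2*I*sqrt(2))) = 0*(6*I*sqrt(2)) = 0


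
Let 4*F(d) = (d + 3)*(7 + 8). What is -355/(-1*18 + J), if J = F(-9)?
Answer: 710/81 ≈ 8.7654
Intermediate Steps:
F(d) = 45/4 + 15*d/4 (F(d) = ((d + 3)*(7 + 8))/4 = ((3 + d)*15)/4 = (45 + 15*d)/4 = 45/4 + 15*d/4)
J = -45/2 (J = 45/4 + (15/4)*(-9) = 45/4 - 135/4 = -45/2 ≈ -22.500)
-355/(-1*18 + J) = -355/(-1*18 - 45/2) = -355/(-18 - 45/2) = -355/(-81/2) = -2/81*(-355) = 710/81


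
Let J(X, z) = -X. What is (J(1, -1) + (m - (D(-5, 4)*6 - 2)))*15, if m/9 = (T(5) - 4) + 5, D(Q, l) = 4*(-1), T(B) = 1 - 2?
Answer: 375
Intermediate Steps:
T(B) = -1
D(Q, l) = -4
m = 0 (m = 9*((-1 - 4) + 5) = 9*(-5 + 5) = 9*0 = 0)
(J(1, -1) + (m - (D(-5, 4)*6 - 2)))*15 = (-1*1 + (0 - (-4*6 - 2)))*15 = (-1 + (0 - (-24 - 2)))*15 = (-1 + (0 - 1*(-26)))*15 = (-1 + (0 + 26))*15 = (-1 + 26)*15 = 25*15 = 375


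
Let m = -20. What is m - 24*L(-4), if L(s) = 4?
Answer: -116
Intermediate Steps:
m - 24*L(-4) = -20 - 24*4 = -20 - 96 = -116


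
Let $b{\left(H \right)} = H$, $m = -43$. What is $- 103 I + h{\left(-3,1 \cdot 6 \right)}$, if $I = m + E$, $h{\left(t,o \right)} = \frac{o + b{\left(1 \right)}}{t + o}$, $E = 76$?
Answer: $- \frac{10190}{3} \approx -3396.7$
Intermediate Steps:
$h{\left(t,o \right)} = \frac{1 + o}{o + t}$ ($h{\left(t,o \right)} = \frac{o + 1}{t + o} = \frac{1 + o}{o + t}$)
$I = 33$ ($I = -43 + 76 = 33$)
$- 103 I + h{\left(-3,1 \cdot 6 \right)} = \left(-103\right) 33 + \frac{1 + 1 \cdot 6}{1 \cdot 6 - 3} = -3399 + \frac{1 + 6}{6 - 3} = -3399 + \frac{1}{3} \cdot 7 = -3399 + \frac{7}{3} = - \frac{10190}{3}$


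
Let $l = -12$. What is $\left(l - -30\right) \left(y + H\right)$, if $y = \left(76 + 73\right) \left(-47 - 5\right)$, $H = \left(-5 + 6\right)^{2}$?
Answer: $-139446$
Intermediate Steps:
$H = 1$ ($H = 1^{2} = 1$)
$y = -7748$ ($y = 149 \left(-52\right) = -7748$)
$\left(l - -30\right) \left(y + H\right) = \left(-12 - -30\right) \left(-7748 + 1\right) = \left(-12 + 30\right) \left(-7747\right) = 18 \left(-7747\right) = -139446$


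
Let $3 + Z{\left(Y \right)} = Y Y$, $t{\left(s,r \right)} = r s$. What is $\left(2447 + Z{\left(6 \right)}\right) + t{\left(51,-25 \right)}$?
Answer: $1205$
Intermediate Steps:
$Z{\left(Y \right)} = -3 + Y^{2}$ ($Z{\left(Y \right)} = -3 + Y Y = -3 + Y^{2}$)
$\left(2447 + Z{\left(6 \right)}\right) + t{\left(51,-25 \right)} = \left(2447 - \left(3 - 6^{2}\right)\right) - 1275 = \left(2447 + \left(-3 + 36\right)\right) - 1275 = \left(2447 + 33\right) - 1275 = 2480 - 1275 = 1205$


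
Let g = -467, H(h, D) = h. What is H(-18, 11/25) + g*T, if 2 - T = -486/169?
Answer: -387850/169 ≈ -2295.0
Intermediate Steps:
T = 824/169 (T = 2 - (-486)/169 = 2 - 1*(-486/169) = 2 + 486/169 = 824/169 ≈ 4.8757)
H(-18, 11/25) + g*T = -18 - 467*824/169 = -18 - 384808/169 = -387850/169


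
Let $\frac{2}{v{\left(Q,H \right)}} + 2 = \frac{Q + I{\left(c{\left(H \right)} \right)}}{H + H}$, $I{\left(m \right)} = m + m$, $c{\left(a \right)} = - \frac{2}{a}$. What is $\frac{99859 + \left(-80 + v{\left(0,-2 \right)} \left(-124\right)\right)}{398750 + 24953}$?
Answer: $\frac{499391}{2118515} \approx 0.23573$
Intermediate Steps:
$I{\left(m \right)} = 2 m$
$v{\left(Q,H \right)} = \frac{2}{-2 + \frac{Q - \frac{4}{H}}{2 H}}$ ($v{\left(Q,H \right)} = \frac{2}{-2 + \frac{Q + 2 \left(- \frac{2}{H}\right)}{H + H}} = \frac{2}{-2 + \frac{Q - \frac{4}{H}}{2 H}}$)
$\frac{99859 + \left(-80 + v{\left(0,-2 \right)} \left(-124\right)\right)}{398750 + 24953} = \frac{99859 - \left(80 - \frac{4 \left(-2\right)^{2}}{-4 - 2 \left(0 - -8\right)} \left(-124\right)\right)}{398750 + 24953} = \frac{99859 - \left(80 - 4 \cdot 4 \frac{1}{-4 - 2 \left(0 + 8\right)} \left(-124\right)\right)}{423703} = \left(99859 - \left(80 - 4 \cdot 4 \frac{1}{-4 - 16} \left(-124\right)\right)\right) \frac{1}{423703} = \left(99859 - \left(80 - 4 \cdot 4 \frac{1}{-20} \left(-124\right)\right)\right) \frac{1}{423703} = \left(99859 - \left(80 - 4 \cdot 4 \left(- \frac{1}{20}\right) \left(-124\right)\right)\right) \frac{1}{423703} = \left(99859 - - \frac{96}{5}\right) \frac{1}{423703} = \left(99859 + \left(-80 + \frac{496}{5}\right)\right) \frac{1}{423703} = \left(99859 + \frac{96}{5}\right) \frac{1}{423703} = \frac{499391}{5} \cdot \frac{1}{423703} = \frac{499391}{2118515}$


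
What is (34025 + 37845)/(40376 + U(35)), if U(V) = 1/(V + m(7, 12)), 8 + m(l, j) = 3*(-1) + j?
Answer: 2587320/1453537 ≈ 1.7800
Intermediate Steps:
m(l, j) = -11 + j (m(l, j) = -8 + (3*(-1) + j) = -8 + (-3 + j) = -11 + j)
U(V) = 1/(1 + V) (U(V) = 1/(V + (-11 + 12)) = 1/(V + 1) = 1/(1 + V))
(34025 + 37845)/(40376 + U(35)) = (34025 + 37845)/(40376 + 1/(1 + 35)) = 71870/(40376 + 1/36) = 71870/(1453537/36) = 71870*(36/1453537) = 2587320/1453537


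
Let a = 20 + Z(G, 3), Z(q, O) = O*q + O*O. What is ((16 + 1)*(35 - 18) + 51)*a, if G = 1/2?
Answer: 10370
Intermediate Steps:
G = 1/2 ≈ 0.50000
Z(q, O) = O**2 + O*q (Z(q, O) = O*q + O**2 = O**2 + O*q)
a = 61/2 (a = 20 + 3*(3 + 1/2) = 20 + 3*(7/2) = 20 + 21/2 = 61/2 ≈ 30.500)
((16 + 1)*(35 - 18) + 51)*a = ((16 + 1)*(35 - 18) + 51)*(61/2) = (17*17 + 51)*(61/2) = (289 + 51)*(61/2) = 340*(61/2) = 10370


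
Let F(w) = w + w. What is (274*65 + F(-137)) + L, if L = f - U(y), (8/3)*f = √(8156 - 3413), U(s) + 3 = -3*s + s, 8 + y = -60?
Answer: 17403 + 9*√527/8 ≈ 17429.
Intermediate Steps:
y = -68 (y = -8 - 60 = -68)
U(s) = -3 - 2*s (U(s) = -3 + (-3*s + s) = -3 - 2*s)
f = 9*√527/8 (f = 3*√(8156 - 3413)/8 = 3*√4743/8 = 3*(3*√527)/8 = 9*√527/8 ≈ 25.826)
L = -133 + 9*√527/8 (L = 9*√527/8 - (-3 - 2*(-68)) = 9*√527/8 - (-3 + 136) = 9*√527/8 - 1*133 = 9*√527/8 - 133 = -133 + 9*√527/8 ≈ -107.17)
F(w) = 2*w
(274*65 + F(-137)) + L = (274*65 + 2*(-137)) + (-133 + 9*√527/8) = (17810 - 274) + (-133 + 9*√527/8) = 17536 + (-133 + 9*√527/8) = 17403 + 9*√527/8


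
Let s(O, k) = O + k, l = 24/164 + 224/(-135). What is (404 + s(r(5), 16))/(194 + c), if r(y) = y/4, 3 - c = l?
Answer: 9326475/4395076 ≈ 2.1220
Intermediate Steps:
l = -8374/5535 (l = 24*(1/164) + 224*(-1/135) = 6/41 - 224/135 = -8374/5535 ≈ -1.5129)
c = 24979/5535 (c = 3 - 1*(-8374/5535) = 3 + 8374/5535 = 24979/5535 ≈ 4.5129)
r(y) = y/4 (r(y) = y*(¼) = y/4)
(404 + s(r(5), 16))/(194 + c) = (404 + ((¼)*5 + 16))/(194 + 24979/5535) = (404 + (5/4 + 16))/(1098769/5535) = (404 + 69/4)*(5535/1098769) = (1685/4)*(5535/1098769) = 9326475/4395076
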